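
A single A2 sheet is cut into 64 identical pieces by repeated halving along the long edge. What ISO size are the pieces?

A8

64 = 2^6, so 6 halving steps.
A2 → A3 → … → A8 after 6 steps.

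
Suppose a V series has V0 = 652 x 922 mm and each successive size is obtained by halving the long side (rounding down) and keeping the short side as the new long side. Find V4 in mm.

163 × 230 mm

V1: ⌊922/2⌋ × 652 = 461 × 652 mm
V2: ⌊652/2⌋ × 461 = 326 × 461 mm
V3: ⌊461/2⌋ × 326 = 230 × 326 mm
V4: ⌊326/2⌋ × 230 = 163 × 230 mm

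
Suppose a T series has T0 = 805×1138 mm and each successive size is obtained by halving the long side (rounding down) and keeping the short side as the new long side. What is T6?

T1: ⌊1138/2⌋ × 805 = 569 × 805 mm
T2: ⌊805/2⌋ × 569 = 402 × 569 mm
T3: ⌊569/2⌋ × 402 = 284 × 402 mm
T4: ⌊402/2⌋ × 284 = 201 × 284 mm
T5: ⌊284/2⌋ × 201 = 142 × 201 mm
T6: ⌊201/2⌋ × 142 = 100 × 142 mm

100 × 142 mm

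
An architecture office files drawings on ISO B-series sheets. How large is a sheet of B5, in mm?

B0 = 1000 × 1414 mm (B0 has a 1000 mm short side, aspect 1:√2).
B1: ⌊1414/2⌋ × 1000 = 707 × 1000 mm
B2: ⌊1000/2⌋ × 707 = 500 × 707 mm
B3: ⌊707/2⌋ × 500 = 353 × 500 mm
B4: ⌊500/2⌋ × 353 = 250 × 353 mm
B5: ⌊353/2⌋ × 250 = 176 × 250 mm

176 × 250 mm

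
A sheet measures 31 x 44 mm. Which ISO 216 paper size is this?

B10 (31 × 44 mm)

Aspect ratio 44/31 ≈ 1.419 — close to the ISO √2 ≈ 1.414.
In the B-series (B0 = 1000 × 1414 mm): B10 = 31 × 44 mm.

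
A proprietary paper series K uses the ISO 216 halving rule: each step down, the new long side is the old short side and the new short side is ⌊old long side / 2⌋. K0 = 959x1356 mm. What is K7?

K1 = 678 × 959 mm (from K0 by 1 halving).
K2: ⌊959/2⌋ × 678 = 479 × 678 mm
K3: ⌊678/2⌋ × 479 = 339 × 479 mm
K4: ⌊479/2⌋ × 339 = 239 × 339 mm
K5: ⌊339/2⌋ × 239 = 169 × 239 mm
K6: ⌊239/2⌋ × 169 = 119 × 169 mm
K7: ⌊169/2⌋ × 119 = 84 × 119 mm

84 × 119 mm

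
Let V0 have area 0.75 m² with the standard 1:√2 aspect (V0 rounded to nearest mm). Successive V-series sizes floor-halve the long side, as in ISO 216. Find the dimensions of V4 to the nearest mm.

182 × 257 mm

Let V0's short side be w mm. w · w√2 = 0.75 m² = 750,000 mm², so w ≈ 728.2 mm and w√2 ≈ 1029.9 mm → V0 = 728 × 1030 mm.
V1: ⌊1030/2⌋ × 728 = 515 × 728 mm
V2: ⌊728/2⌋ × 515 = 364 × 515 mm
V3: ⌊515/2⌋ × 364 = 257 × 364 mm
V4: ⌊364/2⌋ × 257 = 182 × 257 mm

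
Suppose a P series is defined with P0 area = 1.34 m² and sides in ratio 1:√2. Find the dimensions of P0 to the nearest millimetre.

Let the short side be w mm. Then w · w√2 = 1.34 m² = 1,340,000 mm².
w² = 1,340,000/√2, so w ≈ 973.4 mm; long side = w√2 ≈ 1376.6 mm.

973 × 1377 mm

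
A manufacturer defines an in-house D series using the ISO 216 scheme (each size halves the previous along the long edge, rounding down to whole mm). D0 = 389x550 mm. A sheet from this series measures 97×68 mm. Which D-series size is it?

D0: 389 × 550 mm
D1: 275 × 389 mm
D2: 194 × 275 mm
D3: 137 × 194 mm
D4: 97 × 137 mm
D5: 68 × 97 mm
D6: 48 × 68 mm
→ matches D5.

D5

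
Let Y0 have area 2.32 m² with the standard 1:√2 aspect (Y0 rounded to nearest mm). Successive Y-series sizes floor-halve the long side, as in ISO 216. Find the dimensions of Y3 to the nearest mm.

452 × 640 mm

Let Y0's short side be w mm. w · w√2 = 2.32 m² = 2,320,000 mm², so w ≈ 1280.8 mm and w√2 ≈ 1811.3 mm → Y0 = 1281 × 1811 mm.
Y1: ⌊1811/2⌋ × 1281 = 905 × 1281 mm
Y2: ⌊1281/2⌋ × 905 = 640 × 905 mm
Y3: ⌊905/2⌋ × 640 = 452 × 640 mm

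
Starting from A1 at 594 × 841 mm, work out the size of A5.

A2: ⌊841/2⌋ × 594 = 420 × 594 mm
A3: ⌊594/2⌋ × 420 = 297 × 420 mm
A4: ⌊420/2⌋ × 297 = 210 × 297 mm
A5: ⌊297/2⌋ × 210 = 148 × 210 mm

148 × 210 mm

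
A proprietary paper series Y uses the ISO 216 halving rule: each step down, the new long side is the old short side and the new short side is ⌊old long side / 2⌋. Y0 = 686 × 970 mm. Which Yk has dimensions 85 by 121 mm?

Y6

Y0: 686 × 970 mm
Y1: 485 × 686 mm
Y2: 343 × 485 mm
Y3: 242 × 343 mm
Y4: 171 × 242 mm
Y5: 121 × 171 mm
Y6: 85 × 121 mm
Y7: 60 × 85 mm
→ matches Y6.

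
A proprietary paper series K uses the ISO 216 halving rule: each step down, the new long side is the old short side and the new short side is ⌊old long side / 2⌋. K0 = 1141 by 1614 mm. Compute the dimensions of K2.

570 × 807 mm

K1: ⌊1614/2⌋ × 1141 = 807 × 1141 mm
K2: ⌊1141/2⌋ × 807 = 570 × 807 mm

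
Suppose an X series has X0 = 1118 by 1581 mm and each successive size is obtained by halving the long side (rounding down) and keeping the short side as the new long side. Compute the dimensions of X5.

197 × 279 mm

X1: ⌊1581/2⌋ × 1118 = 790 × 1118 mm
X2: ⌊1118/2⌋ × 790 = 559 × 790 mm
X3: ⌊790/2⌋ × 559 = 395 × 559 mm
X4: ⌊559/2⌋ × 395 = 279 × 395 mm
X5: ⌊395/2⌋ × 279 = 197 × 279 mm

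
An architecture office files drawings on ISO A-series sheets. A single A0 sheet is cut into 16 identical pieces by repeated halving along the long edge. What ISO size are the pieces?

A4

16 = 2^4, so 4 halving steps.
A0 → A1 → … → A4 after 4 steps.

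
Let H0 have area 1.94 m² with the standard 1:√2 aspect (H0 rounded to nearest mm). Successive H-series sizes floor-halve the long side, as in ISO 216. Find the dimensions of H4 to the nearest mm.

Let H0's short side be w mm. w · w√2 = 1.94 m² = 1,940,000 mm², so w ≈ 1171.2 mm and w√2 ≈ 1656.4 mm → H0 = 1171 × 1656 mm.
H1: ⌊1656/2⌋ × 1171 = 828 × 1171 mm
H2: ⌊1171/2⌋ × 828 = 585 × 828 mm
H3: ⌊828/2⌋ × 585 = 414 × 585 mm
H4: ⌊585/2⌋ × 414 = 292 × 414 mm

292 × 414 mm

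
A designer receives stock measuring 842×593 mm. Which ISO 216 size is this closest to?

Aspect ratio 842/593 ≈ 1.420 — close to the ISO √2 ≈ 1.414.
In the A-series (A0 area = 1 m²): A1 = 594 × 841 mm.
Off by 2 mm total — nearest standard size.

A1 (594 × 841 mm)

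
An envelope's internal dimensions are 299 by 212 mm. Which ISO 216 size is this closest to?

A4 (210 × 297 mm)

Aspect ratio 299/212 ≈ 1.410 — close to the ISO √2 ≈ 1.414.
In the A-series (A0 area = 1 m²): A4 = 210 × 297 mm.
Off by 4 mm total — nearest standard size.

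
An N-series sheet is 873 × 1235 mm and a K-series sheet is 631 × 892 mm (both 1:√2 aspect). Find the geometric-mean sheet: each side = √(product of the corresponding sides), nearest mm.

742 × 1050 mm

Short side: √(873 · 631) = √550863 ≈ 742.2 → 742 mm
Long side: √(1235 · 892) = √1101620 ≈ 1049.6 → 1050 mm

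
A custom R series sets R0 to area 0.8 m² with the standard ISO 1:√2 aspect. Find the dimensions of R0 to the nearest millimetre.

752 × 1064 mm

Let the short side be w mm. Then w · w√2 = 0.8 m² = 800,000 mm².
w² = 800,000/√2, so w ≈ 752.1 mm; long side = w√2 ≈ 1063.7 mm.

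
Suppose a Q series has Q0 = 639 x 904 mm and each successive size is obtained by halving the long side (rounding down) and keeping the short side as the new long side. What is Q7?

Q1 = 452 × 639 mm (from Q0 by 1 halving).
Q2: ⌊639/2⌋ × 452 = 319 × 452 mm
Q3: ⌊452/2⌋ × 319 = 226 × 319 mm
Q4: ⌊319/2⌋ × 226 = 159 × 226 mm
Q5: ⌊226/2⌋ × 159 = 113 × 159 mm
Q6: ⌊159/2⌋ × 113 = 79 × 113 mm
Q7: ⌊113/2⌋ × 79 = 56 × 79 mm

56 × 79 mm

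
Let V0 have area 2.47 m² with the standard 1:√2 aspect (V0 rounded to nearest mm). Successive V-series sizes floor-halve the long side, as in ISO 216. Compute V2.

Let V0's short side be w mm. w · w√2 = 2.47 m² = 2,470,000 mm², so w ≈ 1321.6 mm and w√2 ≈ 1869.0 mm → V0 = 1322 × 1869 mm.
V1: ⌊1869/2⌋ × 1322 = 934 × 1322 mm
V2: ⌊1322/2⌋ × 934 = 661 × 934 mm

661 × 934 mm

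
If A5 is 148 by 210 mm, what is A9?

A6: ⌊210/2⌋ × 148 = 105 × 148 mm
A7: ⌊148/2⌋ × 105 = 74 × 105 mm
A8: ⌊105/2⌋ × 74 = 52 × 74 mm
A9: ⌊74/2⌋ × 52 = 37 × 52 mm

37 × 52 mm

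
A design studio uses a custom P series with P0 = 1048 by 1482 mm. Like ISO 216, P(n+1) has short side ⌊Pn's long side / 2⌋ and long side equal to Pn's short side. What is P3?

P1: ⌊1482/2⌋ × 1048 = 741 × 1048 mm
P2: ⌊1048/2⌋ × 741 = 524 × 741 mm
P3: ⌊741/2⌋ × 524 = 370 × 524 mm

370 × 524 mm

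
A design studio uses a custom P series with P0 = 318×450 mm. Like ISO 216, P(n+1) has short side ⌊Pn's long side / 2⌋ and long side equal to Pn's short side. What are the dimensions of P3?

112 × 159 mm

P1: ⌊450/2⌋ × 318 = 225 × 318 mm
P2: ⌊318/2⌋ × 225 = 159 × 225 mm
P3: ⌊225/2⌋ × 159 = 112 × 159 mm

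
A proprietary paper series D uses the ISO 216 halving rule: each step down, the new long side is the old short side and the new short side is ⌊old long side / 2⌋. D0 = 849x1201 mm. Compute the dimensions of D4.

D1 = 600 × 849 mm (from D0 by 1 halving).
D2: ⌊849/2⌋ × 600 = 424 × 600 mm
D3: ⌊600/2⌋ × 424 = 300 × 424 mm
D4: ⌊424/2⌋ × 300 = 212 × 300 mm

212 × 300 mm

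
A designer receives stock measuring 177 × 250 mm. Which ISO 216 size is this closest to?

Aspect ratio 250/177 ≈ 1.412 — close to the ISO √2 ≈ 1.414.
In the B-series (B0 = 1000 × 1414 mm): B5 = 176 × 250 mm.
Off by 1 mm total — nearest standard size.

B5 (176 × 250 mm)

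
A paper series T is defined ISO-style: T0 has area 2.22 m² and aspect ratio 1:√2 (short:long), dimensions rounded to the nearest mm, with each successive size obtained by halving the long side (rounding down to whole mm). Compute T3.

Let T0's short side be w mm. w · w√2 = 2.22 m² = 2,220,000 mm², so w ≈ 1252.9 mm and w√2 ≈ 1771.9 mm → T0 = 1253 × 1772 mm.
T1: ⌊1772/2⌋ × 1253 = 886 × 1253 mm
T2: ⌊1253/2⌋ × 886 = 626 × 886 mm
T3: ⌊886/2⌋ × 626 = 443 × 626 mm

443 × 626 mm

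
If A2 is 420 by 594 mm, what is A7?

A3: ⌊594/2⌋ × 420 = 297 × 420 mm
A4: ⌊420/2⌋ × 297 = 210 × 297 mm
A5: ⌊297/2⌋ × 210 = 148 × 210 mm
A6: ⌊210/2⌋ × 148 = 105 × 148 mm
A7: ⌊148/2⌋ × 105 = 74 × 105 mm

74 × 105 mm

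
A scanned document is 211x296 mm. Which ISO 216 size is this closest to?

A4 (210 × 297 mm)

Aspect ratio 296/211 ≈ 1.403 — close to the ISO √2 ≈ 1.414.
In the A-series (A0 area = 1 m²): A4 = 210 × 297 mm.
Off by 2 mm total — nearest standard size.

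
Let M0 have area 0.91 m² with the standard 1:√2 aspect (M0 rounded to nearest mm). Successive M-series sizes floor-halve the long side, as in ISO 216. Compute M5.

141 × 200 mm

Let M0's short side be w mm. w · w√2 = 0.91 m² = 910,000 mm², so w ≈ 802.2 mm and w√2 ≈ 1134.4 mm → M0 = 802 × 1134 mm.
M1: ⌊1134/2⌋ × 802 = 567 × 802 mm
M2: ⌊802/2⌋ × 567 = 401 × 567 mm
M3: ⌊567/2⌋ × 401 = 283 × 401 mm
M4: ⌊401/2⌋ × 283 = 200 × 283 mm
M5: ⌊283/2⌋ × 200 = 141 × 200 mm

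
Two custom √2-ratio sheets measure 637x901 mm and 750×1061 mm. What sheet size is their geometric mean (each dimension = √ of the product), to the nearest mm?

Short side: √(637 · 750) = √477750 ≈ 691.2 → 691 mm
Long side: √(901 · 1061) = √955961 ≈ 977.7 → 978 mm

691 × 978 mm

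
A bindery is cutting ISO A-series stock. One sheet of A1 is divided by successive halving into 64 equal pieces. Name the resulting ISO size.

A7

64 = 2^6, so 6 halving steps.
A1 → A2 → … → A7 after 6 steps.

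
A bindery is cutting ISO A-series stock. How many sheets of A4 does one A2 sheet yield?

A2 = 420 × 594 mm; A4 = 210 × 297 mm.
Each halving step doubles the count; 2 steps from A2 to A4.
2^2 = 4.

4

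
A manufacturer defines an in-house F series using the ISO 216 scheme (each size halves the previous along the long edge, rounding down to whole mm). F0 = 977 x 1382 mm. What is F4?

F1 = 691 × 977 mm (from F0 by 1 halving).
F2: ⌊977/2⌋ × 691 = 488 × 691 mm
F3: ⌊691/2⌋ × 488 = 345 × 488 mm
F4: ⌊488/2⌋ × 345 = 244 × 345 mm

244 × 345 mm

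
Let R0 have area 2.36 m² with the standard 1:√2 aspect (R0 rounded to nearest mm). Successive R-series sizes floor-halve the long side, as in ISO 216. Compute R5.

Let R0's short side be w mm. w · w√2 = 2.36 m² = 2,360,000 mm², so w ≈ 1291.8 mm and w√2 ≈ 1826.9 mm → R0 = 1292 × 1827 mm.
R1: ⌊1827/2⌋ × 1292 = 913 × 1292 mm
R2: ⌊1292/2⌋ × 913 = 646 × 913 mm
R3: ⌊913/2⌋ × 646 = 456 × 646 mm
R4: ⌊646/2⌋ × 456 = 323 × 456 mm
R5: ⌊456/2⌋ × 323 = 228 × 323 mm

228 × 323 mm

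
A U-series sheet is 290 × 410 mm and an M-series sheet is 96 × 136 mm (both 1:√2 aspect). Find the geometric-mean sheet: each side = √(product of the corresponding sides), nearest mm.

Short side: √(290 · 96) = √27840 ≈ 166.9 → 167 mm
Long side: √(410 · 136) = √55760 ≈ 236.1 → 236 mm

167 × 236 mm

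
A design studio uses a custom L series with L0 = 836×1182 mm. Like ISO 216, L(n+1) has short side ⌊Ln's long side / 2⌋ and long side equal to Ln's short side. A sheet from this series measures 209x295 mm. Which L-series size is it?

L0: 836 × 1182 mm
L1: 591 × 836 mm
L2: 418 × 591 mm
L3: 295 × 418 mm
L4: 209 × 295 mm
L5: 147 × 209 mm
→ matches L4.

L4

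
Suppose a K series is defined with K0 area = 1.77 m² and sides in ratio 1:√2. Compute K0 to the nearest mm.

1119 × 1582 mm

Let the short side be w mm. Then w · w√2 = 1.77 m² = 1,770,000 mm².
w² = 1,770,000/√2, so w ≈ 1118.7 mm; long side = w√2 ≈ 1582.1 mm.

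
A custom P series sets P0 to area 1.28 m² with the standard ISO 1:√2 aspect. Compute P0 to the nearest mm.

951 × 1345 mm

Let the short side be w mm. Then w · w√2 = 1.28 m² = 1,280,000 mm².
w² = 1,280,000/√2, so w ≈ 951.4 mm; long side = w√2 ≈ 1345.4 mm.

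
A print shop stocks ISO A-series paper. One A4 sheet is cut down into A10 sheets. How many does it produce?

Each ISO step halves the sheet: 1 × A4 → 2 × A5 → 4 × A6 → 8 × A7 → …
From A4 to A10 is 6 halving steps: 2^6 = 64.

64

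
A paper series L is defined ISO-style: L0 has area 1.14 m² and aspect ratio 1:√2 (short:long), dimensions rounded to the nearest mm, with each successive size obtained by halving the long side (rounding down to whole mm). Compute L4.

Let L0's short side be w mm. w · w√2 = 1.14 m² = 1,140,000 mm², so w ≈ 897.8 mm and w√2 ≈ 1269.7 mm → L0 = 898 × 1270 mm.
L1: ⌊1270/2⌋ × 898 = 635 × 898 mm
L2: ⌊898/2⌋ × 635 = 449 × 635 mm
L3: ⌊635/2⌋ × 449 = 317 × 449 mm
L4: ⌊449/2⌋ × 317 = 224 × 317 mm

224 × 317 mm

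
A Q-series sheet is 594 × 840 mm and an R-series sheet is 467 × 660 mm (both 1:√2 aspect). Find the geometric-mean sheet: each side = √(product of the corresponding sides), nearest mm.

527 × 745 mm

Short side: √(594 · 467) = √277398 ≈ 526.7 → 527 mm
Long side: √(840 · 660) = √554400 ≈ 744.6 → 745 mm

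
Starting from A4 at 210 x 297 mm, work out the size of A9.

A5: ⌊297/2⌋ × 210 = 148 × 210 mm
A6: ⌊210/2⌋ × 148 = 105 × 148 mm
A7: ⌊148/2⌋ × 105 = 74 × 105 mm
A8: ⌊105/2⌋ × 74 = 52 × 74 mm
A9: ⌊74/2⌋ × 52 = 37 × 52 mm

37 × 52 mm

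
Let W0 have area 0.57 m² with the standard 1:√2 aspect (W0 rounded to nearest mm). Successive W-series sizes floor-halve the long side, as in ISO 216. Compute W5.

112 × 158 mm

Let W0's short side be w mm. w · w√2 = 0.57 m² = 570,000 mm², so w ≈ 634.9 mm and w√2 ≈ 897.8 mm → W0 = 635 × 898 mm.
W1: ⌊898/2⌋ × 635 = 449 × 635 mm
W2: ⌊635/2⌋ × 449 = 317 × 449 mm
W3: ⌊449/2⌋ × 317 = 224 × 317 mm
W4: ⌊317/2⌋ × 224 = 158 × 224 mm
W5: ⌊224/2⌋ × 158 = 112 × 158 mm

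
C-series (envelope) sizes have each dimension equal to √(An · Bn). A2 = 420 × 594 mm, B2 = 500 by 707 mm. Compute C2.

Short side: √(420 · 500) = √210000 ≈ 458.3 → 458 mm
Long side: √(594 · 707) = √419958 ≈ 648.0 → 648 mm

458 × 648 mm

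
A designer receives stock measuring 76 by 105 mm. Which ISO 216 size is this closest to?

A7 (74 × 105 mm)

Aspect ratio 105/76 ≈ 1.382 (ISO target is √2 ≈ 1.414).
In the A-series (A0 area = 1 m²): A7 = 74 × 105 mm.
Off by 2 mm total — nearest standard size.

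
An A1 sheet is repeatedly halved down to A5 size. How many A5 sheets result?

16

A1 = 594 × 841 mm; A5 = 148 × 210 mm.
Each halving step doubles the count; 4 steps from A1 to A5.
2^4 = 16.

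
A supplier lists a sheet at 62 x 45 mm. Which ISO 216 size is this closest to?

Aspect ratio 62/45 ≈ 1.378 (ISO target is √2 ≈ 1.414).
In the B-series (B0 = 1000 × 1414 mm): B9 = 44 × 62 mm.
Off by 1 mm total — nearest standard size.

B9 (44 × 62 mm)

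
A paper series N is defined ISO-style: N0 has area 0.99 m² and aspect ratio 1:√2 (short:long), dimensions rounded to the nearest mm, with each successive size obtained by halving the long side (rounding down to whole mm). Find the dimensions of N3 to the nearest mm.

Let N0's short side be w mm. w · w√2 = 0.99 m² = 990,000 mm², so w ≈ 836.7 mm and w√2 ≈ 1183.2 mm → N0 = 837 × 1183 mm.
N1: ⌊1183/2⌋ × 837 = 591 × 837 mm
N2: ⌊837/2⌋ × 591 = 418 × 591 mm
N3: ⌊591/2⌋ × 418 = 295 × 418 mm

295 × 418 mm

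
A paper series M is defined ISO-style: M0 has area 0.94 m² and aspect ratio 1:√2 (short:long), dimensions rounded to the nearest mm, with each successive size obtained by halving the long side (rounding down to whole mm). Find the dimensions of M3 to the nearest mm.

288 × 407 mm

Let M0's short side be w mm. w · w√2 = 0.94 m² = 940,000 mm², so w ≈ 815.3 mm and w√2 ≈ 1153.0 mm → M0 = 815 × 1153 mm.
M1: ⌊1153/2⌋ × 815 = 576 × 815 mm
M2: ⌊815/2⌋ × 576 = 407 × 576 mm
M3: ⌊576/2⌋ × 407 = 288 × 407 mm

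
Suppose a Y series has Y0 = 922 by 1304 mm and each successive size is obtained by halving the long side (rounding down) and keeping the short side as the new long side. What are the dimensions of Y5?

163 × 230 mm

Y1: ⌊1304/2⌋ × 922 = 652 × 922 mm
Y2: ⌊922/2⌋ × 652 = 461 × 652 mm
Y3: ⌊652/2⌋ × 461 = 326 × 461 mm
Y4: ⌊461/2⌋ × 326 = 230 × 326 mm
Y5: ⌊326/2⌋ × 230 = 163 × 230 mm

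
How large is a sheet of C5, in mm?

C0 = 917 × 1297 mm (C0 is the geometric mean of A0 and B0, aspect 1:√2).
C1: ⌊1297/2⌋ × 917 = 648 × 917 mm
C2: ⌊917/2⌋ × 648 = 458 × 648 mm
C3: ⌊648/2⌋ × 458 = 324 × 458 mm
C4: ⌊458/2⌋ × 324 = 229 × 324 mm
C5: ⌊324/2⌋ × 229 = 162 × 229 mm

162 × 229 mm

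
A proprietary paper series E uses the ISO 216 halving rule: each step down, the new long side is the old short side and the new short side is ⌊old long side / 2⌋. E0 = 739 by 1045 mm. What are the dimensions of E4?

184 × 261 mm

E1 = 522 × 739 mm (from E0 by 1 halving).
E2: ⌊739/2⌋ × 522 = 369 × 522 mm
E3: ⌊522/2⌋ × 369 = 261 × 369 mm
E4: ⌊369/2⌋ × 261 = 184 × 261 mm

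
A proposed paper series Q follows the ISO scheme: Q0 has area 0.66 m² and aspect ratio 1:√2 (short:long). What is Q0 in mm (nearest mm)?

Let the short side be w mm. Then w · w√2 = 0.66 m² = 660,000 mm².
w² = 660,000/√2, so w ≈ 683.1 mm; long side = w√2 ≈ 966.1 mm.

683 × 966 mm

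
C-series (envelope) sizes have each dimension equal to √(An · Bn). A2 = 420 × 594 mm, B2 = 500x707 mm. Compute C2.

Short side: √(420 · 500) = √210000 ≈ 458.3 → 458 mm
Long side: √(594 · 707) = √419958 ≈ 648.0 → 648 mm

458 × 648 mm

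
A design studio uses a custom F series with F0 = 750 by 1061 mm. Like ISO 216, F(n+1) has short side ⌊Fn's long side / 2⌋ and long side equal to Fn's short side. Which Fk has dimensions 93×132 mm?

F6

F0: 750 × 1061 mm
F1: 530 × 750 mm
F2: 375 × 530 mm
F3: 265 × 375 mm
F4: 187 × 265 mm
F5: 132 × 187 mm
F6: 93 × 132 mm
F7: 66 × 93 mm
→ matches F6.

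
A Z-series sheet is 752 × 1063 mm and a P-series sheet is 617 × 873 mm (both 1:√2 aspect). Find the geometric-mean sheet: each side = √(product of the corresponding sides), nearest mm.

Short side: √(752 · 617) = √463984 ≈ 681.2 → 681 mm
Long side: √(1063 · 873) = √927999 ≈ 963.3 → 963 mm

681 × 963 mm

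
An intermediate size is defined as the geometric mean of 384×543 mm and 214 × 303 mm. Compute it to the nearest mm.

Short side: √(384 · 214) = √82176 ≈ 286.7 → 287 mm
Long side: √(543 · 303) = √164529 ≈ 405.6 → 406 mm

287 × 406 mm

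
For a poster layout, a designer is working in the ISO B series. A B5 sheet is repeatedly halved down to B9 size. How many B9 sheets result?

B5 = 176 × 250 mm; B9 = 44 × 62 mm.
Each halving step doubles the count; 4 steps from B5 to B9.
2^4 = 16.

16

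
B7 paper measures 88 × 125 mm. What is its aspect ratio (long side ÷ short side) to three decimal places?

1.420

125 / 88 = 1.420
ISO 216 targets √2 ≈ 1.414; the +0.006 deviation is from mm rounding.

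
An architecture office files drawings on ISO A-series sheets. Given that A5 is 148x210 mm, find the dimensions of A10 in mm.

A6: ⌊210/2⌋ × 148 = 105 × 148 mm
A7: ⌊148/2⌋ × 105 = 74 × 105 mm
A8: ⌊105/2⌋ × 74 = 52 × 74 mm
A9: ⌊74/2⌋ × 52 = 37 × 52 mm
A10: ⌊52/2⌋ × 37 = 26 × 37 mm

26 × 37 mm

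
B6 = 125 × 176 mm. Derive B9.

B7: ⌊176/2⌋ × 125 = 88 × 125 mm
B8: ⌊125/2⌋ × 88 = 62 × 88 mm
B9: ⌊88/2⌋ × 62 = 44 × 62 mm

44 × 62 mm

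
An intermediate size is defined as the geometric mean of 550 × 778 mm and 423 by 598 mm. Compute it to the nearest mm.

Short side: √(550 · 423) = √232650 ≈ 482.3 → 482 mm
Long side: √(778 · 598) = √465244 ≈ 682.1 → 682 mm

482 × 682 mm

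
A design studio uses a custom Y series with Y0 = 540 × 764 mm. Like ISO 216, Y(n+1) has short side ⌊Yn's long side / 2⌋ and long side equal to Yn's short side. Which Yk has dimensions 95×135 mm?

Y0: 540 × 764 mm
Y1: 382 × 540 mm
Y2: 270 × 382 mm
Y3: 191 × 270 mm
Y4: 135 × 191 mm
Y5: 95 × 135 mm
Y6: 67 × 95 mm
→ matches Y5.

Y5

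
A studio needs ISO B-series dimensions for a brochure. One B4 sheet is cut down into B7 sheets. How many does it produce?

Each ISO step halves the sheet: 1 × B4 → 2 × B5 → 4 × B6 → 8 × B7
From B4 to B7 is 3 halving steps: 2^3 = 8.

8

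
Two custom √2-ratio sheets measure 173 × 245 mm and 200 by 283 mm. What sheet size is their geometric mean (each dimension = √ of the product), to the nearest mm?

Short side: √(173 · 200) = √34600 ≈ 186.0 → 186 mm
Long side: √(245 · 283) = √69335 ≈ 263.3 → 263 mm

186 × 263 mm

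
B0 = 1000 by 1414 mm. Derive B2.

B1: ⌊1414/2⌋ × 1000 = 707 × 1000 mm
B2: ⌊1000/2⌋ × 707 = 500 × 707 mm

500 × 707 mm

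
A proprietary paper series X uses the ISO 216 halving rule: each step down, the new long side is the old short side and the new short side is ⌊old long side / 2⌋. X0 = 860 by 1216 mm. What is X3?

X1 = 608 × 860 mm (from X0 by 1 halving).
X2: ⌊860/2⌋ × 608 = 430 × 608 mm
X3: ⌊608/2⌋ × 430 = 304 × 430 mm

304 × 430 mm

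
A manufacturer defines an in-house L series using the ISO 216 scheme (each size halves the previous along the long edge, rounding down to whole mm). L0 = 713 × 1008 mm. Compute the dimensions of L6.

L1 = 504 × 713 mm (from L0 by 1 halving).
L2: ⌊713/2⌋ × 504 = 356 × 504 mm
L3: ⌊504/2⌋ × 356 = 252 × 356 mm
L4: ⌊356/2⌋ × 252 = 178 × 252 mm
L5: ⌊252/2⌋ × 178 = 126 × 178 mm
L6: ⌊178/2⌋ × 126 = 89 × 126 mm

89 × 126 mm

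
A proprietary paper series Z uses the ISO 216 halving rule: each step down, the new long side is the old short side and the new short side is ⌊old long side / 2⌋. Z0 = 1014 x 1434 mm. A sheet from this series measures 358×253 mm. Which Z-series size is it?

Z0: 1014 × 1434 mm
Z1: 717 × 1014 mm
Z2: 507 × 717 mm
Z3: 358 × 507 mm
Z4: 253 × 358 mm
Z5: 179 × 253 mm
→ matches Z4.

Z4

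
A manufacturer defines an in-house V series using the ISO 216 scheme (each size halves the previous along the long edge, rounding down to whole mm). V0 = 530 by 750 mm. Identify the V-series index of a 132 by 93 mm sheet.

V5

V0: 530 × 750 mm
V1: 375 × 530 mm
V2: 265 × 375 mm
V3: 187 × 265 mm
V4: 132 × 187 mm
V5: 93 × 132 mm
V6: 66 × 93 mm
→ matches V5.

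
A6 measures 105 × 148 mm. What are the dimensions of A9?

A7: ⌊148/2⌋ × 105 = 74 × 105 mm
A8: ⌊105/2⌋ × 74 = 52 × 74 mm
A9: ⌊74/2⌋ × 52 = 37 × 52 mm

37 × 52 mm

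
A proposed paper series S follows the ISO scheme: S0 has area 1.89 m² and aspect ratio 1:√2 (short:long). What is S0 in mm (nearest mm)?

1156 × 1635 mm

Let the short side be w mm. Then w · w√2 = 1.89 m² = 1,890,000 mm².
w² = 1,890,000/√2, so w ≈ 1156.0 mm; long side = w√2 ≈ 1634.9 mm.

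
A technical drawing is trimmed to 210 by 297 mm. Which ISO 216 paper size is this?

Aspect ratio 297/210 ≈ 1.414 — close to the ISO √2 ≈ 1.414.
In the A-series (A0 area = 1 m²): A4 = 210 × 297 mm.

A4 (210 × 297 mm)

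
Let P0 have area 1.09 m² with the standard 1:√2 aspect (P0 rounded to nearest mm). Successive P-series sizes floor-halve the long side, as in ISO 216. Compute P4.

Let P0's short side be w mm. w · w√2 = 1.09 m² = 1,090,000 mm², so w ≈ 877.9 mm and w√2 ≈ 1241.6 mm → P0 = 878 × 1242 mm.
P1: ⌊1242/2⌋ × 878 = 621 × 878 mm
P2: ⌊878/2⌋ × 621 = 439 × 621 mm
P3: ⌊621/2⌋ × 439 = 310 × 439 mm
P4: ⌊439/2⌋ × 310 = 219 × 310 mm

219 × 310 mm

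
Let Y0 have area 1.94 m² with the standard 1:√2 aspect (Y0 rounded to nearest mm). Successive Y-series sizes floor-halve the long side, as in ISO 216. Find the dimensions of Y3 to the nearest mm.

Let Y0's short side be w mm. w · w√2 = 1.94 m² = 1,940,000 mm², so w ≈ 1171.2 mm and w√2 ≈ 1656.4 mm → Y0 = 1171 × 1656 mm.
Y1: ⌊1656/2⌋ × 1171 = 828 × 1171 mm
Y2: ⌊1171/2⌋ × 828 = 585 × 828 mm
Y3: ⌊828/2⌋ × 585 = 414 × 585 mm

414 × 585 mm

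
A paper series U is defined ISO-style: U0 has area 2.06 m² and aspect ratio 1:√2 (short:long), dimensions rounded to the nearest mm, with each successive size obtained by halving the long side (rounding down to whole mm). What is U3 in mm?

426 × 603 mm

Let U0's short side be w mm. w · w√2 = 2.06 m² = 2,060,000 mm², so w ≈ 1206.9 mm and w√2 ≈ 1706.8 mm → U0 = 1207 × 1707 mm.
U1: ⌊1707/2⌋ × 1207 = 853 × 1207 mm
U2: ⌊1207/2⌋ × 853 = 603 × 853 mm
U3: ⌊853/2⌋ × 603 = 426 × 603 mm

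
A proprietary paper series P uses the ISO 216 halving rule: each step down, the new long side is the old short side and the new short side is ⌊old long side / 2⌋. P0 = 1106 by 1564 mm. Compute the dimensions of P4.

276 × 391 mm

P1 = 782 × 1106 mm (from P0 by 1 halving).
P2: ⌊1106/2⌋ × 782 = 553 × 782 mm
P3: ⌊782/2⌋ × 553 = 391 × 553 mm
P4: ⌊553/2⌋ × 391 = 276 × 391 mm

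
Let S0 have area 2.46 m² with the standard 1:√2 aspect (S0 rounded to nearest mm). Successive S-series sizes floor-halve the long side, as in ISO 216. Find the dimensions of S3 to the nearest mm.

466 × 659 mm

Let S0's short side be w mm. w · w√2 = 2.46 m² = 2,460,000 mm², so w ≈ 1318.9 mm and w√2 ≈ 1865.2 mm → S0 = 1319 × 1865 mm.
S1: ⌊1865/2⌋ × 1319 = 932 × 1319 mm
S2: ⌊1319/2⌋ × 932 = 659 × 932 mm
S3: ⌊932/2⌋ × 659 = 466 × 659 mm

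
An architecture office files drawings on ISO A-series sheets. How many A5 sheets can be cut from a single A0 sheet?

Each ISO step halves the sheet: 1 × A0 → 2 × A1 → 4 × A2 → 8 × A3 → …
From A0 to A5 is 5 halving steps: 2^5 = 32.

32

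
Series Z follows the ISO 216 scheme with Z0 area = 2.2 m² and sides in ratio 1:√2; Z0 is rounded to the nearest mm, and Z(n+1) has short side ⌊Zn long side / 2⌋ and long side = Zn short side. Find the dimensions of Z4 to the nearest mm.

Let Z0's short side be w mm. w · w√2 = 2.2 m² = 2,200,000 mm², so w ≈ 1247.3 mm and w√2 ≈ 1763.9 mm → Z0 = 1247 × 1764 mm.
Z1: ⌊1764/2⌋ × 1247 = 882 × 1247 mm
Z2: ⌊1247/2⌋ × 882 = 623 × 882 mm
Z3: ⌊882/2⌋ × 623 = 441 × 623 mm
Z4: ⌊623/2⌋ × 441 = 311 × 441 mm

311 × 441 mm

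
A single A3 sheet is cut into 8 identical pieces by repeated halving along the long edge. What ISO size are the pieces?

8 = 2^3, so 3 halving steps.
A3 → A4 → … → A6 after 3 steps.

A6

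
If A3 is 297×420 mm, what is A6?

A4: ⌊420/2⌋ × 297 = 210 × 297 mm
A5: ⌊297/2⌋ × 210 = 148 × 210 mm
A6: ⌊210/2⌋ × 148 = 105 × 148 mm

105 × 148 mm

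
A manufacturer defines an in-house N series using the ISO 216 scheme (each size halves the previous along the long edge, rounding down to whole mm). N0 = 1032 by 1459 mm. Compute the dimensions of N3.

364 × 516 mm

N1: ⌊1459/2⌋ × 1032 = 729 × 1032 mm
N2: ⌊1032/2⌋ × 729 = 516 × 729 mm
N3: ⌊729/2⌋ × 516 = 364 × 516 mm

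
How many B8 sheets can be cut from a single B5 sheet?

8

Each ISO step halves the sheet: 1 × B5 → 2 × B6 → 4 × B7 → 8 × B8
From B5 to B8 is 3 halving steps: 2^3 = 8.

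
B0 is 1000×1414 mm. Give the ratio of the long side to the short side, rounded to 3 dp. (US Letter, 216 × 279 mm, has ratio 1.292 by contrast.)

1.414

1414 / 1000 = 1.414
Matches √2 ≈ 1.414 — the ISO 216 defining ratio.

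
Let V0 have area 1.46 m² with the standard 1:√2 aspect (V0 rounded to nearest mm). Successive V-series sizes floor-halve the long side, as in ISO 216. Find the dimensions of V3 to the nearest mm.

359 × 508 mm

Let V0's short side be w mm. w · w√2 = 1.46 m² = 1,460,000 mm², so w ≈ 1016.1 mm and w√2 ≈ 1436.9 mm → V0 = 1016 × 1437 mm.
V1: ⌊1437/2⌋ × 1016 = 718 × 1016 mm
V2: ⌊1016/2⌋ × 718 = 508 × 718 mm
V3: ⌊718/2⌋ × 508 = 359 × 508 mm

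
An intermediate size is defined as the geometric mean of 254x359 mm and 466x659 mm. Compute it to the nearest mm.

Short side: √(254 · 466) = √118364 ≈ 344.0 → 344 mm
Long side: √(359 · 659) = √236581 ≈ 486.4 → 486 mm

344 × 486 mm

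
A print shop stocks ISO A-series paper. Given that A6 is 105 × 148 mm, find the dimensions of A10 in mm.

26 × 37 mm

A7: ⌊148/2⌋ × 105 = 74 × 105 mm
A8: ⌊105/2⌋ × 74 = 52 × 74 mm
A9: ⌊74/2⌋ × 52 = 37 × 52 mm
A10: ⌊52/2⌋ × 37 = 26 × 37 mm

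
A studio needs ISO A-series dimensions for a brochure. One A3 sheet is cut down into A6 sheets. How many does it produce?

8

Each ISO step halves the sheet: 1 × A3 → 2 × A4 → 4 × A5 → 8 × A6
From A3 to A6 is 3 halving steps: 2^3 = 8.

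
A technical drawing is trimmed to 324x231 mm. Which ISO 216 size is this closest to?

Aspect ratio 324/231 ≈ 1.403 — close to the ISO √2 ≈ 1.414.
In the C-series (envelope sizes, between A and B): C4 = 229 × 324 mm.
Off by 2 mm total — nearest standard size.

C4 (229 × 324 mm)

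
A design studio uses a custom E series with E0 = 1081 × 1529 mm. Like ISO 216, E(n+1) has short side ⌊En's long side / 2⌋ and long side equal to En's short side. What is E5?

E1: ⌊1529/2⌋ × 1081 = 764 × 1081 mm
E2: ⌊1081/2⌋ × 764 = 540 × 764 mm
E3: ⌊764/2⌋ × 540 = 382 × 540 mm
E4: ⌊540/2⌋ × 382 = 270 × 382 mm
E5: ⌊382/2⌋ × 270 = 191 × 270 mm

191 × 270 mm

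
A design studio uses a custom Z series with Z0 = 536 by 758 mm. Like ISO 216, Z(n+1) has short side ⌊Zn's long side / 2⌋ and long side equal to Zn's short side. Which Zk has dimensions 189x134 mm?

Z0: 536 × 758 mm
Z1: 379 × 536 mm
Z2: 268 × 379 mm
Z3: 189 × 268 mm
Z4: 134 × 189 mm
Z5: 94 × 134 mm
→ matches Z4.

Z4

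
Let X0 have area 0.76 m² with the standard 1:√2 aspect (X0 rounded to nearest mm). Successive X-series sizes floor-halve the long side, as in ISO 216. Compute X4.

183 × 259 mm

Let X0's short side be w mm. w · w√2 = 0.76 m² = 760,000 mm², so w ≈ 733.1 mm and w√2 ≈ 1036.7 mm → X0 = 733 × 1037 mm.
X1: ⌊1037/2⌋ × 733 = 518 × 733 mm
X2: ⌊733/2⌋ × 518 = 366 × 518 mm
X3: ⌊518/2⌋ × 366 = 259 × 366 mm
X4: ⌊366/2⌋ × 259 = 183 × 259 mm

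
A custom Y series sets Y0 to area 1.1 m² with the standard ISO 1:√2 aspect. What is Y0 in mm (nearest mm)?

882 × 1247 mm

Let the short side be w mm. Then w · w√2 = 1.1 m² = 1,100,000 mm².
w² = 1,100,000/√2, so w ≈ 881.9 mm; long side = w√2 ≈ 1247.3 mm.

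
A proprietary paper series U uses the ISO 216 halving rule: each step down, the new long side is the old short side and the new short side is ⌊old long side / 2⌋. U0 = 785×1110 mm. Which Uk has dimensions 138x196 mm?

U5

U0: 785 × 1110 mm
U1: 555 × 785 mm
U2: 392 × 555 mm
U3: 277 × 392 mm
U4: 196 × 277 mm
U5: 138 × 196 mm
U6: 98 × 138 mm
→ matches U5.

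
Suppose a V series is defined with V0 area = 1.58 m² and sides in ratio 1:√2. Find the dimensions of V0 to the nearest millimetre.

Let the short side be w mm. Then w · w√2 = 1.58 m² = 1,580,000 mm².
w² = 1,580,000/√2, so w ≈ 1057.0 mm; long side = w√2 ≈ 1494.8 mm.

1057 × 1495 mm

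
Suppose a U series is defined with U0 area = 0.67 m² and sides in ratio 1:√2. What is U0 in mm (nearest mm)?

Let the short side be w mm. Then w · w√2 = 0.67 m² = 670,000 mm².
w² = 670,000/√2, so w ≈ 688.3 mm; long side = w√2 ≈ 973.4 mm.

688 × 973 mm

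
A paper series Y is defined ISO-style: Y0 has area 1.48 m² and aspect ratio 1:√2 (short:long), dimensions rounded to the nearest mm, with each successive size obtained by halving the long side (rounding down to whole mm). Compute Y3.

361 × 511 mm

Let Y0's short side be w mm. w · w√2 = 1.48 m² = 1,480,000 mm², so w ≈ 1023.0 mm and w√2 ≈ 1446.7 mm → Y0 = 1023 × 1447 mm.
Y1: ⌊1447/2⌋ × 1023 = 723 × 1023 mm
Y2: ⌊1023/2⌋ × 723 = 511 × 723 mm
Y3: ⌊723/2⌋ × 511 = 361 × 511 mm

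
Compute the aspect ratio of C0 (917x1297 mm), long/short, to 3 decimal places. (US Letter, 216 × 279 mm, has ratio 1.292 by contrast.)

1.414

1297 / 917 = 1.414
Matches √2 ≈ 1.414 — the ISO 216 defining ratio.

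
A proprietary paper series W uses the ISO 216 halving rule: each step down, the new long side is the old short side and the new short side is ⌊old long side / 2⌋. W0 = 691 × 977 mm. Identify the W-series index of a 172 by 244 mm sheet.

W0: 691 × 977 mm
W1: 488 × 691 mm
W2: 345 × 488 mm
W3: 244 × 345 mm
W4: 172 × 244 mm
W5: 122 × 172 mm
→ matches W4.

W4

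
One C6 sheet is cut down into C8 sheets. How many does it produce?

Each ISO step halves the sheet: 1 × C6 → 2 × C7 → 4 × C8
From C6 to C8 is 2 halving steps: 2^2 = 4.

4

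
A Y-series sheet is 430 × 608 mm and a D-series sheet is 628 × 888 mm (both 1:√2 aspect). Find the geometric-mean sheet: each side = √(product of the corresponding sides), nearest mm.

520 × 735 mm

Short side: √(430 · 628) = √270040 ≈ 519.7 → 520 mm
Long side: √(608 · 888) = √539904 ≈ 734.8 → 735 mm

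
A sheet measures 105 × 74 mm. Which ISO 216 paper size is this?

Aspect ratio 105/74 ≈ 1.419 — close to the ISO √2 ≈ 1.414.
In the A-series (A0 area = 1 m²): A7 = 74 × 105 mm.

A7 (74 × 105 mm)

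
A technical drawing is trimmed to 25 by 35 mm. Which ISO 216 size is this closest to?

Aspect ratio 35/25 ≈ 1.400 — close to the ISO √2 ≈ 1.414.
In the A-series (A0 area = 1 m²): A10 = 26 × 37 mm.
Off by 3 mm total — nearest standard size.

A10 (26 × 37 mm)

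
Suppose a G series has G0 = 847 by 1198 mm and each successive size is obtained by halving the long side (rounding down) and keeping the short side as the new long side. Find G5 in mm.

G1: ⌊1198/2⌋ × 847 = 599 × 847 mm
G2: ⌊847/2⌋ × 599 = 423 × 599 mm
G3: ⌊599/2⌋ × 423 = 299 × 423 mm
G4: ⌊423/2⌋ × 299 = 211 × 299 mm
G5: ⌊299/2⌋ × 211 = 149 × 211 mm

149 × 211 mm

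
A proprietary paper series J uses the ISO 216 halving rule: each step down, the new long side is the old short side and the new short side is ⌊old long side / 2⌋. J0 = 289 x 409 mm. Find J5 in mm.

51 × 72 mm

J1: ⌊409/2⌋ × 289 = 204 × 289 mm
J2: ⌊289/2⌋ × 204 = 144 × 204 mm
J3: ⌊204/2⌋ × 144 = 102 × 144 mm
J4: ⌊144/2⌋ × 102 = 72 × 102 mm
J5: ⌊102/2⌋ × 72 = 51 × 72 mm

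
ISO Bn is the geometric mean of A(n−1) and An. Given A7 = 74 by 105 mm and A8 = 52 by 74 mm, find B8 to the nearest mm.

Short side: √(74 · 52) = √3848 ≈ 62.0 → 62 mm
Long side: √(105 · 74) = √7770 ≈ 88.1 → 88 mm

62 × 88 mm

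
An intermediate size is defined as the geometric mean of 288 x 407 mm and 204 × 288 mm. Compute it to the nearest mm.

Short side: √(288 · 204) = √58752 ≈ 242.4 → 242 mm
Long side: √(407 · 288) = √117216 ≈ 342.4 → 342 mm

242 × 342 mm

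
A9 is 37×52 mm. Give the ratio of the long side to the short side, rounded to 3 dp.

1.405

52 / 37 = 1.405
ISO 216 targets √2 ≈ 1.414; the -0.009 deviation is from mm rounding.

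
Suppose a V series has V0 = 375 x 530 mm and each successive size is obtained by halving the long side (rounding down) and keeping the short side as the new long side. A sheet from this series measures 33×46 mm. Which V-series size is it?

V0: 375 × 530 mm
V1: 265 × 375 mm
V2: 187 × 265 mm
V3: 132 × 187 mm
V4: 93 × 132 mm
V5: 66 × 93 mm
V6: 46 × 66 mm
V7: 33 × 46 mm
V8: 23 × 33 mm
→ matches V7.

V7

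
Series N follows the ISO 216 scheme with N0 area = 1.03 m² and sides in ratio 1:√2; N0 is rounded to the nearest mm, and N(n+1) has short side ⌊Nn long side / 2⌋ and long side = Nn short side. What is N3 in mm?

Let N0's short side be w mm. w · w√2 = 1.03 m² = 1,030,000 mm², so w ≈ 853.4 mm and w√2 ≈ 1206.9 mm → N0 = 853 × 1207 mm.
N1: ⌊1207/2⌋ × 853 = 603 × 853 mm
N2: ⌊853/2⌋ × 603 = 426 × 603 mm
N3: ⌊603/2⌋ × 426 = 301 × 426 mm

301 × 426 mm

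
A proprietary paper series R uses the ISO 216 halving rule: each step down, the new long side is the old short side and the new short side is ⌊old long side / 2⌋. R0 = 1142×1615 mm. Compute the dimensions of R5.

R1 = 807 × 1142 mm (from R0 by 1 halving).
R2: ⌊1142/2⌋ × 807 = 571 × 807 mm
R3: ⌊807/2⌋ × 571 = 403 × 571 mm
R4: ⌊571/2⌋ × 403 = 285 × 403 mm
R5: ⌊403/2⌋ × 285 = 201 × 285 mm

201 × 285 mm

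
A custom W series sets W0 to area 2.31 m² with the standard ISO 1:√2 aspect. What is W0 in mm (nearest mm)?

Let the short side be w mm. Then w · w√2 = 2.31 m² = 2,310,000 mm².
w² = 2,310,000/√2, so w ≈ 1278.1 mm; long side = w√2 ≈ 1807.4 mm.

1278 × 1807 mm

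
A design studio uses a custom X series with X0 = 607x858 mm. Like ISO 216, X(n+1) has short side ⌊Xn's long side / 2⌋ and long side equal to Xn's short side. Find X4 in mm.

X1: ⌊858/2⌋ × 607 = 429 × 607 mm
X2: ⌊607/2⌋ × 429 = 303 × 429 mm
X3: ⌊429/2⌋ × 303 = 214 × 303 mm
X4: ⌊303/2⌋ × 214 = 151 × 214 mm

151 × 214 mm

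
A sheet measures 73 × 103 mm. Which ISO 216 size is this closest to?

Aspect ratio 103/73 ≈ 1.411 — close to the ISO √2 ≈ 1.414.
In the A-series (A0 area = 1 m²): A7 = 74 × 105 mm.
Off by 3 mm total — nearest standard size.

A7 (74 × 105 mm)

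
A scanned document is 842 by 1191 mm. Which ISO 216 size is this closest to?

A0 (841 × 1189 mm)

Aspect ratio 1191/842 ≈ 1.414 — close to the ISO √2 ≈ 1.414.
In the A-series (A0 area = 1 m²): A0 = 841 × 1189 mm.
Off by 3 mm total — nearest standard size.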